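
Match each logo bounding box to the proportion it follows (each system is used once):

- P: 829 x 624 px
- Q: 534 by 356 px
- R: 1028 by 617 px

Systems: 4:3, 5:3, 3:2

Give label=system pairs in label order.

Ratios: P ≈ 1.329; Q ≈ 1.500; R ≈ 1.666.
Targets: 4:3 ≈ 1.333; 5:3 ≈ 1.667; 3:2 ≈ 1.500.

P=4:3, Q=3:2, R=5:3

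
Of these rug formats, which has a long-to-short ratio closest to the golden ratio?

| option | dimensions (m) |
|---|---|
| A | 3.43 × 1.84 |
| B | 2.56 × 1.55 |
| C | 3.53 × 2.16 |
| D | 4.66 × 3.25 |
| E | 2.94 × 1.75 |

Target golden ratio ≈ 1.618.
A: 1.864 (Δ0.246)  B: 1.652 (Δ0.034)  C: 1.634 (Δ0.016)  D: 1.434 (Δ0.184)  E: 1.680 (Δ0.062)

C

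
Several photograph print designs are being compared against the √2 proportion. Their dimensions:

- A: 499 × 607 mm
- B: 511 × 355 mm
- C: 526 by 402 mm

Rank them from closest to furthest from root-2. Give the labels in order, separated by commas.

Ratios: A = 607 / 499 ≈ 1.216; B = 511 / 355 ≈ 1.439; C = 526 / 402 ≈ 1.308.
|Δ from 1.414|: A 0.198; B 0.025; C 0.106.

B, C, A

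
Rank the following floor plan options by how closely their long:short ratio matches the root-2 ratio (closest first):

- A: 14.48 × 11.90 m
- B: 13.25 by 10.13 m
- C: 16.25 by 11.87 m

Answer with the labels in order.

C, B, A

A: 14.48/11.90 ≈ 1.217 → |1.217 − 1.414| = 0.197
B: 13.25/10.13 ≈ 1.308 → |1.308 − 1.414| = 0.106
C: 16.25/11.87 ≈ 1.369 → |1.369 − 1.414| = 0.045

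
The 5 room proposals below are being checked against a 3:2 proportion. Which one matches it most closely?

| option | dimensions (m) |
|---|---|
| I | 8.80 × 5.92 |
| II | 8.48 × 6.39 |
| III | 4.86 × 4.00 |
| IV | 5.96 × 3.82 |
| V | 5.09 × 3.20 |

Target 3:2 ≈ 1.500.
I: 1.486 (Δ0.014)  II: 1.327 (Δ0.173)  III: 1.215 (Δ0.285)  IV: 1.560 (Δ0.060)  V: 1.591 (Δ0.091)

I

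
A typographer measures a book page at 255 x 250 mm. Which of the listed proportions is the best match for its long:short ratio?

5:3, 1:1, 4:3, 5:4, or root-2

1:1

Ratio = 255 / 250 ≈ 1.020.
Distances: 5:3 1.667 (Δ 0.647); 1:1 1.000 (Δ 0.020); 4:3 1.333 (Δ 0.313); 5:4 1.250 (Δ 0.230); root-2 1.414 (Δ 0.394).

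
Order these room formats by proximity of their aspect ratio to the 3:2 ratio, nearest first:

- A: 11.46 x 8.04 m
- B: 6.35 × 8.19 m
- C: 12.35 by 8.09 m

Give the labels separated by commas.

A: 11.46/8.04 ≈ 1.425 → |1.425 − 1.500| = 0.075
B: 8.19/6.35 ≈ 1.290 → |1.290 − 1.500| = 0.210
C: 12.35/8.09 ≈ 1.527 → |1.527 − 1.500| = 0.027

C, A, B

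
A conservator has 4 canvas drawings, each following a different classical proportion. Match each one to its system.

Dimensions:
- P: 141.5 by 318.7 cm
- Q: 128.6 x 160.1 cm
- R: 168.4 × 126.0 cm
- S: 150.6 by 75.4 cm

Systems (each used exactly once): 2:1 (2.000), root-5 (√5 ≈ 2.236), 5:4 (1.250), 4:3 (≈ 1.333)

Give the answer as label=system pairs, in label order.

P = 318.7/141.5 ≈ 2.252 → root-5 (2.236)
Q = 160.1/128.6 ≈ 1.245 → 5:4 (1.250)
R = 168.4/126.0 ≈ 1.337 → 4:3 (1.333)
S = 150.6/75.4 ≈ 1.997 → 2:1 (2.000)

P=root-5, Q=5:4, R=4:3, S=2:1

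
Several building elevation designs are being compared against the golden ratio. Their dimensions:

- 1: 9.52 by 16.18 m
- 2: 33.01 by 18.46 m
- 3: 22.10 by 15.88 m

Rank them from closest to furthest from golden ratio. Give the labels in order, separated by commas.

1: 16.18/9.52 ≈ 1.700 → |1.700 − 1.618| = 0.082
2: 33.01/18.46 ≈ 1.788 → |1.788 − 1.618| = 0.170
3: 22.10/15.88 ≈ 1.392 → |1.392 − 1.618| = 0.226

1, 2, 3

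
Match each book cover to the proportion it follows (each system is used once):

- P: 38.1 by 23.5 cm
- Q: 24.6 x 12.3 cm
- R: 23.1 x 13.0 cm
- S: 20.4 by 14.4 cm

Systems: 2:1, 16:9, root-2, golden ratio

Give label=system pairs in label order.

P=golden ratio, Q=2:1, R=16:9, S=root-2

Ratios: P ≈ 1.621; Q ≈ 2.000; R ≈ 1.777; S ≈ 1.417.
Targets: 2:1 ≈ 2.000; 16:9 ≈ 1.778; root-2 ≈ 1.414; golden ratio ≈ 1.618.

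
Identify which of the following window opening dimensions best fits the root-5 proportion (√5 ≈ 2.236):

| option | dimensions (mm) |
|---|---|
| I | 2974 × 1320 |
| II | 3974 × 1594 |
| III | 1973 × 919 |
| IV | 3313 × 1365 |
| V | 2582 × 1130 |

Ratios (long/short): I ≈ 2.253; II ≈ 2.493; III ≈ 2.147; IV ≈ 2.427; V ≈ 2.285.
root-5 ≈ 2.236; option I is nearest (Δ 0.017).

I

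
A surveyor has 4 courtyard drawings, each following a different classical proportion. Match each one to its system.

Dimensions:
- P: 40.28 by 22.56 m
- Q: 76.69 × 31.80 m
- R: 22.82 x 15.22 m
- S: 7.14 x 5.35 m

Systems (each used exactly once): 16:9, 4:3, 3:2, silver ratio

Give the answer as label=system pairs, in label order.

P=16:9, Q=silver ratio, R=3:2, S=4:3

P = 40.28/22.56 ≈ 1.785 → 16:9 (1.778)
Q = 76.69/31.80 ≈ 2.412 → silver ratio (2.414)
R = 22.82/15.22 ≈ 1.499 → 3:2 (1.500)
S = 7.14/5.35 ≈ 1.335 → 4:3 (1.333)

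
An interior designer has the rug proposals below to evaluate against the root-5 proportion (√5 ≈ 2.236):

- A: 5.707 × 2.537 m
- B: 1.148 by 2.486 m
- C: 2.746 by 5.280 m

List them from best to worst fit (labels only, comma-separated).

A: 5.707/2.537 ≈ 2.250 → |2.250 − 2.236| = 0.014
B: 2.486/1.148 ≈ 2.166 → |2.166 − 2.236| = 0.070
C: 5.280/2.746 ≈ 1.923 → |1.923 − 2.236| = 0.313

A, B, C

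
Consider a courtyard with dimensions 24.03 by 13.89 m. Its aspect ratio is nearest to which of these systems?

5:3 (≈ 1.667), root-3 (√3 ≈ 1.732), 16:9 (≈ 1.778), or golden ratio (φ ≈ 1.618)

24.03/13.89 ≈ 1.730. Nearest candidates are root-3 (1.732, off by 0.002) and 16:9 (1.778, off by 0.048).

root-3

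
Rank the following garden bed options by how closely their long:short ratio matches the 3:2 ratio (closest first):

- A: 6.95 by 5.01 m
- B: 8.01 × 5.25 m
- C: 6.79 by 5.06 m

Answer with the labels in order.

B, A, C

A: 6.95/5.01 ≈ 1.387 → |1.387 − 1.500| = 0.113
B: 8.01/5.25 ≈ 1.526 → |1.526 − 1.500| = 0.026
C: 6.79/5.06 ≈ 1.342 → |1.342 − 1.500| = 0.158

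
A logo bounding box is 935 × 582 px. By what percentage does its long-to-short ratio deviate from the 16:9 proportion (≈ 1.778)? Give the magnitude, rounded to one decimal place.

9.6%

Ratio = 935 / 582 ≈ 1.6065.
Ideal 16:9 ≈ 1.7778. |1.6065 − 1.7778| / 1.7778 ≈ 9.64% → 9.6%.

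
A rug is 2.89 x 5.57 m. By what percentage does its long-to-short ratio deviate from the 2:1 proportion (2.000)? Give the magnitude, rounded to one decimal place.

3.6%

Ratio = 5.57 / 2.89 ≈ 1.9273.
Ideal 2:1 = 2.0000. |1.9273 − 2.0000| / 2.0000 ≈ 3.63% → 3.6%.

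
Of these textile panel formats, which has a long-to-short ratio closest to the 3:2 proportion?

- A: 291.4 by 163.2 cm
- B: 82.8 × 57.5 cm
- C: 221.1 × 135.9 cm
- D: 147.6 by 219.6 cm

D

Ratios (long/short): A ≈ 1.786; B ≈ 1.440; C ≈ 1.627; D ≈ 1.488.
3:2 ≈ 1.500; option D is nearest (Δ 0.012).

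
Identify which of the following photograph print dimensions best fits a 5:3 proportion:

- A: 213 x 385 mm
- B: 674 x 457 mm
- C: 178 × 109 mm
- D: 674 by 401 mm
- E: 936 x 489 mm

D

Ratios (long/short): A ≈ 1.808; B ≈ 1.475; C ≈ 1.633; D ≈ 1.681; E ≈ 1.914.
5:3 ≈ 1.667; option D is nearest (Δ 0.014).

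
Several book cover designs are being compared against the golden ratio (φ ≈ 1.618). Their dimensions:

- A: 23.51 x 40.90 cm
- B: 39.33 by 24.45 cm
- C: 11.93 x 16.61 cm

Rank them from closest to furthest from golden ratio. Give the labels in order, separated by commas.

Ratios: A = 40.90 / 23.51 ≈ 1.740; B = 39.33 / 24.45 ≈ 1.609; C = 16.61 / 11.93 ≈ 1.392.
|Δ from 1.618|: A 0.122; B 0.009; C 0.226.

B, A, C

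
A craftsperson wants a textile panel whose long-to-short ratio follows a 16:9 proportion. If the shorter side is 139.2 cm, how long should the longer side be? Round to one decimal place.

247.5 cm

16:9 ≈ 1.77778.
Longer side = 139.2 × 1.77778 ≈ 247.467 → 247.5 cm.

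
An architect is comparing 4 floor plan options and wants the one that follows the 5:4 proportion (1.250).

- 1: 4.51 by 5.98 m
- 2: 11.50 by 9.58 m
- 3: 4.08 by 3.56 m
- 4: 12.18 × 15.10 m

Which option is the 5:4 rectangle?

Ratios (long/short): 1 ≈ 1.326; 2 ≈ 1.200; 3 ≈ 1.146; 4 ≈ 1.240.
5:4 ≈ 1.250; option 4 is nearest (Δ 0.010).

4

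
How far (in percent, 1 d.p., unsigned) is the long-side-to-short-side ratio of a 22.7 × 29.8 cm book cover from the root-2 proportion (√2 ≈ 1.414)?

7.2%

Ratio = 29.8 / 22.7 ≈ 1.3128.
Ideal root-2 ≈ 1.4142. |1.3128 − 1.4142| / 1.4142 ≈ 7.17% → 7.2%.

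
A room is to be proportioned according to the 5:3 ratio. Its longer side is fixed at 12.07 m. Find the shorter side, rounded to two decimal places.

5:3 ≈ 1.66667.
Shorter side = 12.07 ÷ 1.66667 ≈ 7.2420 → 7.24 m.

7.24 m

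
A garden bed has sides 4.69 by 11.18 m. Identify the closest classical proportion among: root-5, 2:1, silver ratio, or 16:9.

silver ratio

11.18/4.69 ≈ 2.384. Nearest candidates are silver ratio (2.414, off by 0.030) and root-5 (2.236, off by 0.148).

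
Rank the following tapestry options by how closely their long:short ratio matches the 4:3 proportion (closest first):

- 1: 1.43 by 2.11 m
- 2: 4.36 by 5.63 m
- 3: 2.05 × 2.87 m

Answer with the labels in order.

Ratios: 1 = 2.11 / 1.43 ≈ 1.476; 2 = 5.63 / 4.36 ≈ 1.291; 3 = 2.87 / 2.05 ≈ 1.400.
|Δ from 1.333|: 1 0.143; 2 0.042; 3 0.067.

2, 3, 1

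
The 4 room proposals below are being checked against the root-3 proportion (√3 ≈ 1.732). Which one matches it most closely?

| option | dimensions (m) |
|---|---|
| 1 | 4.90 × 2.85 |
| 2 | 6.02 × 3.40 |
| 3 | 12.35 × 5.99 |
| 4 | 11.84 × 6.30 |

Ratios (long/short): 1 ≈ 1.719; 2 ≈ 1.771; 3 ≈ 2.062; 4 ≈ 1.879.
root-3 ≈ 1.732; option 1 is nearest (Δ 0.013).

1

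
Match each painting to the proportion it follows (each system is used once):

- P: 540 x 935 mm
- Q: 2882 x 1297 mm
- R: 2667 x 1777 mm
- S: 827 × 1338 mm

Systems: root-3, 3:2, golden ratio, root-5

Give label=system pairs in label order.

Ratios: P ≈ 1.731; Q ≈ 2.222; R ≈ 1.501; S ≈ 1.618.
Targets: root-3 ≈ 1.732; 3:2 ≈ 1.500; golden ratio ≈ 1.618; root-5 ≈ 2.236.

P=root-3, Q=root-5, R=3:2, S=golden ratio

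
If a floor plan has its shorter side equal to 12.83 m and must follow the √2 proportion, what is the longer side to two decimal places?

root-2 ≈ 1.41421.
Longer side = 12.83 × 1.41421 ≈ 18.1443 → 18.14 m.

18.14 m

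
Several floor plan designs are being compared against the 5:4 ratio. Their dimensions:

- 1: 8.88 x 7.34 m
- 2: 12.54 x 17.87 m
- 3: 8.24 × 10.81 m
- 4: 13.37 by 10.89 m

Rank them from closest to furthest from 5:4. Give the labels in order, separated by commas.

4, 1, 3, 2

Ratios: 1 = 8.88 / 7.34 ≈ 1.210; 2 = 17.87 / 12.54 ≈ 1.425; 3 = 10.81 / 8.24 ≈ 1.312; 4 = 13.37 / 10.89 ≈ 1.228.
|Δ from 1.250|: 1 0.040; 2 0.175; 3 0.062; 4 0.022.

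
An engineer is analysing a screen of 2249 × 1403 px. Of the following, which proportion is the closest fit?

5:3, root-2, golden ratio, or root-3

golden ratio

2249/1403 ≈ 1.603. Nearest candidates are golden ratio (1.618, off by 0.015) and 5:3 (1.667, off by 0.064).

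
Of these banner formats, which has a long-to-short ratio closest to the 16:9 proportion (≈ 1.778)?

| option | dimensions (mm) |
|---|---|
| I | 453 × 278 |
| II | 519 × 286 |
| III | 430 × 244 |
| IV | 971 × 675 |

III

Target 16:9 ≈ 1.778.
I: 1.629 (Δ0.149)  II: 1.815 (Δ0.037)  III: 1.762 (Δ0.016)  IV: 1.439 (Δ0.339)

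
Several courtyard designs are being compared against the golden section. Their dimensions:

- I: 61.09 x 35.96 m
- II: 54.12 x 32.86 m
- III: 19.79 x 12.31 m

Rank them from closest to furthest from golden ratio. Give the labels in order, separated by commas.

III, II, I

Ratios: I = 61.09 / 35.96 ≈ 1.699; II = 54.12 / 32.86 ≈ 1.647; III = 19.79 / 12.31 ≈ 1.608.
|Δ from 1.618|: I 0.081; II 0.029; III 0.010.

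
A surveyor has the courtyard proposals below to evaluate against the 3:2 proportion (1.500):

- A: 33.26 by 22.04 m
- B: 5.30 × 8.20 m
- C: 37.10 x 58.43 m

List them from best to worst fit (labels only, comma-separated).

A, B, C

Ratios: A = 33.26 / 22.04 ≈ 1.509; B = 8.20 / 5.30 ≈ 1.547; C = 58.43 / 37.10 ≈ 1.575.
|Δ from 1.500|: A 0.009; B 0.047; C 0.075.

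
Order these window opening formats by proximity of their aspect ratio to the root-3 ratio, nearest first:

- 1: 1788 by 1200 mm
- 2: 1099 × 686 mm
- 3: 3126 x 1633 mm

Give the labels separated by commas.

1: 1788/1200 ≈ 1.490 → |1.490 − 1.732| = 0.242
2: 1099/686 ≈ 1.602 → |1.602 − 1.732| = 0.130
3: 3126/1633 ≈ 1.914 → |1.914 − 1.732| = 0.182

2, 3, 1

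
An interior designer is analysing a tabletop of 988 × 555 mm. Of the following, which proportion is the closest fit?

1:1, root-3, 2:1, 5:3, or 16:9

16:9

988/555 ≈ 1.780. Nearest candidates are 16:9 (1.778, off by 0.002) and root-3 (1.732, off by 0.048).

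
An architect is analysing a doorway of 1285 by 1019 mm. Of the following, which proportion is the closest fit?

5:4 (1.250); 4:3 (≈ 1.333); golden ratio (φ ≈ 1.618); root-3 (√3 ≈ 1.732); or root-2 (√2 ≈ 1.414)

5:4

Ratio = 1285 / 1019 ≈ 1.261.
Distances: 5:4 1.250 (Δ 0.011); 4:3 1.333 (Δ 0.072); golden ratio 1.618 (Δ 0.357); root-3 1.732 (Δ 0.471); root-2 1.414 (Δ 0.153).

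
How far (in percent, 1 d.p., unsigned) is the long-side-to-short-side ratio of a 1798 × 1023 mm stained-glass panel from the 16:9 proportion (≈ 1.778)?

Ratio = 1798 / 1023 ≈ 1.7576.
Ideal 16:9 ≈ 1.7778. |1.7576 − 1.7778| / 1.7778 ≈ 1.14% → 1.1%.

1.1%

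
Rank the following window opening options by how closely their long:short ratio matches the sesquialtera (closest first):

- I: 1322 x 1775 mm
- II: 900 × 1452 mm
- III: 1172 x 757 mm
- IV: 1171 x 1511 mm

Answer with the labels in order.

I: 1775/1322 ≈ 1.343 → |1.343 − 1.500| = 0.157
II: 1452/900 ≈ 1.613 → |1.613 − 1.500| = 0.113
III: 1172/757 ≈ 1.548 → |1.548 − 1.500| = 0.048
IV: 1511/1171 ≈ 1.290 → |1.290 − 1.500| = 0.210

III, II, I, IV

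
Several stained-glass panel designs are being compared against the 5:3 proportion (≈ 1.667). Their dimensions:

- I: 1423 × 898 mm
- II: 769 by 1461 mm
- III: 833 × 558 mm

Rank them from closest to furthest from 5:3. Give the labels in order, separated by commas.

I, III, II

I: 1423/898 ≈ 1.585 → |1.585 − 1.667| = 0.082
II: 1461/769 ≈ 1.900 → |1.900 − 1.667| = 0.233
III: 833/558 ≈ 1.493 → |1.493 − 1.667| = 0.174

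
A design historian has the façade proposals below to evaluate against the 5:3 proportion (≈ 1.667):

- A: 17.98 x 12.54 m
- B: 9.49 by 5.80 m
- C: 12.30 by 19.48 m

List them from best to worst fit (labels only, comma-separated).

B, C, A

A: 17.98/12.54 ≈ 1.434 → |1.434 − 1.667| = 0.233
B: 9.49/5.80 ≈ 1.636 → |1.636 − 1.667| = 0.031
C: 19.48/12.30 ≈ 1.584 → |1.584 − 1.667| = 0.083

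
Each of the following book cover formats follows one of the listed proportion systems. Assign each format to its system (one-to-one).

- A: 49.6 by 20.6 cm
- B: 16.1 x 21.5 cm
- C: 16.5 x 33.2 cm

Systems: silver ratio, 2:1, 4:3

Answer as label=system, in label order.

A=silver ratio, B=4:3, C=2:1

A = 49.6/20.6 ≈ 2.408 → silver ratio (2.414)
B = 21.5/16.1 ≈ 1.335 → 4:3 (1.333)
C = 33.2/16.5 ≈ 2.012 → 2:1 (2.000)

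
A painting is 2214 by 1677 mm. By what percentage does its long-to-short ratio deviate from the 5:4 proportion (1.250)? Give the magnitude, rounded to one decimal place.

5.6%

Ratio = 2214 / 1677 ≈ 1.3202.
Ideal 5:4 = 1.2500. |1.3202 − 1.2500| / 1.2500 ≈ 5.62% → 5.6%.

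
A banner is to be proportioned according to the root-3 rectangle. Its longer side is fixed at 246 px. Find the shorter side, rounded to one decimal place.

root-3 ≈ 1.73205.
Shorter side = 246 ÷ 1.73205 ≈ 142.028 → 142.0 px.

142.0 px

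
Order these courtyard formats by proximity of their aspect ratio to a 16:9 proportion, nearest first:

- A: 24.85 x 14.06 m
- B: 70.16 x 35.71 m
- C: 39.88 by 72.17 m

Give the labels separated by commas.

A: 24.85/14.06 ≈ 1.767 → |1.767 − 1.778| = 0.011
B: 70.16/35.71 ≈ 1.965 → |1.965 − 1.778| = 0.187
C: 72.17/39.88 ≈ 1.810 → |1.810 − 1.778| = 0.032

A, C, B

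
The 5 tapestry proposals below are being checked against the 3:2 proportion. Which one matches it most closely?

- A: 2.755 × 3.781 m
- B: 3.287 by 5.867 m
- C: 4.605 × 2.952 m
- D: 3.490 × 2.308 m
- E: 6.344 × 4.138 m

Target 3:2 ≈ 1.500.
A: 1.372 (Δ0.128)  B: 1.785 (Δ0.285)  C: 1.560 (Δ0.060)  D: 1.512 (Δ0.012)  E: 1.533 (Δ0.033)

D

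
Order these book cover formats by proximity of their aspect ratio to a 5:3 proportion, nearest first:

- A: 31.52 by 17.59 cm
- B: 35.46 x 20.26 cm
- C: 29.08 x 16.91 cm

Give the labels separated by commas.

C, B, A

A: 31.52/17.59 ≈ 1.792 → |1.792 − 1.667| = 0.125
B: 35.46/20.26 ≈ 1.750 → |1.750 − 1.667| = 0.083
C: 29.08/16.91 ≈ 1.720 → |1.720 − 1.667| = 0.053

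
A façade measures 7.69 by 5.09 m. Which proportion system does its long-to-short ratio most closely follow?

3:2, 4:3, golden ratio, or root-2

7.69/5.09 ≈ 1.511. Nearest candidates are 3:2 (1.500, off by 0.011) and root-2 (1.414, off by 0.097).

3:2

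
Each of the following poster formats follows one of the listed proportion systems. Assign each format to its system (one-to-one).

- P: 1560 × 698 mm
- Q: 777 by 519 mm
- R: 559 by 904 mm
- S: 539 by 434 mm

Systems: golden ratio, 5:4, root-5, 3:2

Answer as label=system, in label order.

Ratios: P ≈ 2.235; Q ≈ 1.497; R ≈ 1.617; S ≈ 1.242.
Targets: golden ratio ≈ 1.618; 5:4 ≈ 1.250; root-5 ≈ 2.236; 3:2 ≈ 1.500.

P=root-5, Q=3:2, R=golden ratio, S=5:4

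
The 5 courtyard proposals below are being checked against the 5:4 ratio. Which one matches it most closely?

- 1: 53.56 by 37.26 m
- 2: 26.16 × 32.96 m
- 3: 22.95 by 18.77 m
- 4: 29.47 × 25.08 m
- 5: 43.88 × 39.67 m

2

Ratios (long/short): 1 ≈ 1.437; 2 ≈ 1.260; 3 ≈ 1.223; 4 ≈ 1.175; 5 ≈ 1.106.
5:4 ≈ 1.250; option 2 is nearest (Δ 0.010).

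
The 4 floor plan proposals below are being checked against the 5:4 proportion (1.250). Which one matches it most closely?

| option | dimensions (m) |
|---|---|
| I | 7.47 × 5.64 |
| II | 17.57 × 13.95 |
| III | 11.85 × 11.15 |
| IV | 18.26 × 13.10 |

Ratios (long/short): I ≈ 1.324; II ≈ 1.259; III ≈ 1.063; IV ≈ 1.394.
5:4 ≈ 1.250; option II is nearest (Δ 0.009).

II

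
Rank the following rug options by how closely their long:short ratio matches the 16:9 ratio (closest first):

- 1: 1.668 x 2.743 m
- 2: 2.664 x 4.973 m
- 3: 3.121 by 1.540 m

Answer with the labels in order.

2, 1, 3

Ratios: 1 = 2.743 / 1.668 ≈ 1.644; 2 = 4.973 / 2.664 ≈ 1.867; 3 = 3.121 / 1.540 ≈ 2.027.
|Δ from 1.778|: 1 0.134; 2 0.089; 3 0.249.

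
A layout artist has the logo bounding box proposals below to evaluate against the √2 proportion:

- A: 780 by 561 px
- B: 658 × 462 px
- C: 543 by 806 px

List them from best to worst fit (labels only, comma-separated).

A: 780/561 ≈ 1.390 → |1.390 − 1.414| = 0.024
B: 658/462 ≈ 1.424 → |1.424 − 1.414| = 0.010
C: 806/543 ≈ 1.484 → |1.484 − 1.414| = 0.070

B, A, C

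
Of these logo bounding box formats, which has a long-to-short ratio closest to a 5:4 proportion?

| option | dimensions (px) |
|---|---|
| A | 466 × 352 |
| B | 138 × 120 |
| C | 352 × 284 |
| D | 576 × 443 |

Target 5:4 ≈ 1.250.
A: 1.324 (Δ0.074)  B: 1.150 (Δ0.100)  C: 1.239 (Δ0.011)  D: 1.300 (Δ0.050)

C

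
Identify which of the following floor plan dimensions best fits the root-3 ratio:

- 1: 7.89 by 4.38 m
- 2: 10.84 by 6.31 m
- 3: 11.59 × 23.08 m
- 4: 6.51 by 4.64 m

Ratios (long/short): 1 ≈ 1.801; 2 ≈ 1.718; 3 ≈ 1.991; 4 ≈ 1.403.
root-3 ≈ 1.732; option 2 is nearest (Δ 0.014).

2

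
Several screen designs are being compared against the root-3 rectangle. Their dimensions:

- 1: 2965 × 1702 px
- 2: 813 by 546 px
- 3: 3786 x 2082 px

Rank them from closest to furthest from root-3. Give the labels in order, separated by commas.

Ratios: 1 = 2965 / 1702 ≈ 1.742; 2 = 813 / 546 ≈ 1.489; 3 = 3786 / 2082 ≈ 1.818.
|Δ from 1.732|: 1 0.010; 2 0.243; 3 0.086.

1, 3, 2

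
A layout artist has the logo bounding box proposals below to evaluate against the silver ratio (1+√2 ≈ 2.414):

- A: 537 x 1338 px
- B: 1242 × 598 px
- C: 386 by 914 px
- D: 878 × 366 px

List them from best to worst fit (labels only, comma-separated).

D, C, A, B

Ratios: A = 1338 / 537 ≈ 2.492; B = 1242 / 598 ≈ 2.077; C = 914 / 386 ≈ 2.368; D = 878 / 366 ≈ 2.399.
|Δ from 2.414|: A 0.078; B 0.337; C 0.046; D 0.015.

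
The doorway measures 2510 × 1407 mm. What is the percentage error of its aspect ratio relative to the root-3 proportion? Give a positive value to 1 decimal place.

Ratio = 2510 / 1407 ≈ 1.7839.
Ideal root-3 ≈ 1.7321. |1.7839 − 1.7321| / 1.7321 ≈ 2.99% → 3.0%.

3.0%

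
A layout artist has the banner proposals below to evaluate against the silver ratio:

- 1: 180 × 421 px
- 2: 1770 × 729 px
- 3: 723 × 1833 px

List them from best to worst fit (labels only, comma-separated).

Ratios: 1 = 421 / 180 ≈ 2.339; 2 = 1770 / 729 ≈ 2.428; 3 = 1833 / 723 ≈ 2.535.
|Δ from 2.414|: 1 0.075; 2 0.014; 3 0.121.

2, 1, 3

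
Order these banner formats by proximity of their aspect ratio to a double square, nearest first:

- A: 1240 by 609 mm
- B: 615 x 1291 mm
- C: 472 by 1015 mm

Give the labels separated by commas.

A, B, C

Ratios: A = 1240 / 609 ≈ 2.036; B = 1291 / 615 ≈ 2.099; C = 1015 / 472 ≈ 2.150.
|Δ from 2.000|: A 0.036; B 0.099; C 0.150.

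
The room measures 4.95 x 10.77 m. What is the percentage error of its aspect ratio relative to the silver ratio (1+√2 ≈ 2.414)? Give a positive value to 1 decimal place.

Ratio = 10.77 / 4.95 ≈ 2.1758.
Ideal silver ratio ≈ 2.4142. |2.1758 − 2.4142| / 2.4142 ≈ 9.87% → 9.9%.

9.9%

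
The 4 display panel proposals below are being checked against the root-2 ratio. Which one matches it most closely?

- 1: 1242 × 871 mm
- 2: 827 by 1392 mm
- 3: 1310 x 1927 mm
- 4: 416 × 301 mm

1

Ratios (long/short): 1 ≈ 1.426; 2 ≈ 1.683; 3 ≈ 1.471; 4 ≈ 1.382.
root-2 ≈ 1.414; option 1 is nearest (Δ 0.012).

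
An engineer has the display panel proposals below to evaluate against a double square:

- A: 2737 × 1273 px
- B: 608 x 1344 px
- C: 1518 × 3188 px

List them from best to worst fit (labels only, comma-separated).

Ratios: A = 2737 / 1273 ≈ 2.150; B = 1344 / 608 ≈ 2.211; C = 3188 / 1518 ≈ 2.100.
|Δ from 2.000|: A 0.150; B 0.211; C 0.100.

C, A, B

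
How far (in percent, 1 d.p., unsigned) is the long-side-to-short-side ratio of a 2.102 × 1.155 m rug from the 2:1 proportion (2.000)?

Ratio = 2.102 / 1.155 ≈ 1.8199.
Ideal 2:1 = 2.0000. |1.8199 − 2.0000| / 2.0000 ≈ 9.00% → 9.0%.

9.0%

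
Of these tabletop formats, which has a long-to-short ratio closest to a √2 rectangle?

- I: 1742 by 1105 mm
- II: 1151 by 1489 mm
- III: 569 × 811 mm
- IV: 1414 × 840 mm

III

Target root-2 ≈ 1.414.
I: 1.576 (Δ0.162)  II: 1.294 (Δ0.120)  III: 1.425 (Δ0.011)  IV: 1.683 (Δ0.269)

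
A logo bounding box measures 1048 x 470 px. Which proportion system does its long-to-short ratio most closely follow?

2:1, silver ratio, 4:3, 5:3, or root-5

1048/470 ≈ 2.230. Nearest candidates are root-5 (2.236, off by 0.006) and silver ratio (2.414, off by 0.184).

root-5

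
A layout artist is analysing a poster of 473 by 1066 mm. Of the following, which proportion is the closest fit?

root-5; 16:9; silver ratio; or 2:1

Ratio = 1066 / 473 ≈ 2.254.
Distances: root-5 2.236 (Δ 0.018); 16:9 1.778 (Δ 0.476); silver ratio 2.414 (Δ 0.160); 2:1 2.000 (Δ 0.254).

root-5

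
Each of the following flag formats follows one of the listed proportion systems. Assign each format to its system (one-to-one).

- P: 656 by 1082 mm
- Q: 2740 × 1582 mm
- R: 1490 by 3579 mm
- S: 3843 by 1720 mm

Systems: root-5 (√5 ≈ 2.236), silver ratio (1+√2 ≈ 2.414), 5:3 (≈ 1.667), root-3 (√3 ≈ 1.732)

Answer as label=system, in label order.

P=5:3, Q=root-3, R=silver ratio, S=root-5

Ratios: P ≈ 1.649; Q ≈ 1.732; R ≈ 2.402; S ≈ 2.234.
Targets: root-5 ≈ 2.236; silver ratio ≈ 2.414; 5:3 ≈ 1.667; root-3 ≈ 1.732.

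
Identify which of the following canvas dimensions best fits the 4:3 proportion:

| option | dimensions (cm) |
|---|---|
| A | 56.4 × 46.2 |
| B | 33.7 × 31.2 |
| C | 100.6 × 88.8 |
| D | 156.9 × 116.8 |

Target 4:3 ≈ 1.333.
A: 1.221 (Δ0.112)  B: 1.080 (Δ0.253)  C: 1.133 (Δ0.200)  D: 1.343 (Δ0.010)

D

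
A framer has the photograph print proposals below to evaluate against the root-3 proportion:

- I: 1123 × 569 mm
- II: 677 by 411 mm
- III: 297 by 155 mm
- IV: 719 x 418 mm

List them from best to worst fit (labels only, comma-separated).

IV, II, III, I

Ratios: I = 1123 / 569 ≈ 1.974; II = 677 / 411 ≈ 1.647; III = 297 / 155 ≈ 1.916; IV = 719 / 418 ≈ 1.720.
|Δ from 1.732|: I 0.242; II 0.085; III 0.184; IV 0.012.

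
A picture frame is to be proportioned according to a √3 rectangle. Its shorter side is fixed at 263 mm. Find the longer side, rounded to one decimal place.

root-3 ≈ 1.73205.
Longer side = 263 × 1.73205 ≈ 455.529 → 455.5 mm.

455.5 mm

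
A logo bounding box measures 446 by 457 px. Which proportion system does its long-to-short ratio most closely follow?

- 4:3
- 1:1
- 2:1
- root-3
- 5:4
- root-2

1:1

457/446 ≈ 1.025. Nearest candidates are 1:1 (1.000, off by 0.025) and 5:4 (1.250, off by 0.225).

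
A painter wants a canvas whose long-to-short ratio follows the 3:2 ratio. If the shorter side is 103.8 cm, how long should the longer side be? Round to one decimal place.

155.7 cm

3:2 = 1.50000.
Longer side = 103.8 × 1.50000 ≈ 155.700 → 155.7 cm.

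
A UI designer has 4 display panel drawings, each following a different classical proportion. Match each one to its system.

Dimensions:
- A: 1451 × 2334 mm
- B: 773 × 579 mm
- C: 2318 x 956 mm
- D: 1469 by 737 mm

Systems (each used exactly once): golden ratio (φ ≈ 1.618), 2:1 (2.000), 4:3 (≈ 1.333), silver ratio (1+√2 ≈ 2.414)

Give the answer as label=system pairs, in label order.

A=golden ratio, B=4:3, C=silver ratio, D=2:1

Ratios: A ≈ 1.609; B ≈ 1.335; C ≈ 2.425; D ≈ 1.993.
Targets: golden ratio ≈ 1.618; 2:1 ≈ 2.000; 4:3 ≈ 1.333; silver ratio ≈ 2.414.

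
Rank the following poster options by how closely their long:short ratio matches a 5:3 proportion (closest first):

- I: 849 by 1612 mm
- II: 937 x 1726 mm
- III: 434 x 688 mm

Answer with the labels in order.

III, II, I

I: 1612/849 ≈ 1.899 → |1.899 − 1.667| = 0.232
II: 1726/937 ≈ 1.842 → |1.842 − 1.667| = 0.175
III: 688/434 ≈ 1.585 → |1.585 − 1.667| = 0.082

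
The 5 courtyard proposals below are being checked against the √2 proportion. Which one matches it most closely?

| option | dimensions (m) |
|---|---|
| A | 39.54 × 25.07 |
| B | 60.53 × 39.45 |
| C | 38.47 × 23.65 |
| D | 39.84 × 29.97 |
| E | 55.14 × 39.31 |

Target root-2 ≈ 1.414.
A: 1.577 (Δ0.163)  B: 1.534 (Δ0.120)  C: 1.627 (Δ0.213)  D: 1.329 (Δ0.085)  E: 1.403 (Δ0.011)

E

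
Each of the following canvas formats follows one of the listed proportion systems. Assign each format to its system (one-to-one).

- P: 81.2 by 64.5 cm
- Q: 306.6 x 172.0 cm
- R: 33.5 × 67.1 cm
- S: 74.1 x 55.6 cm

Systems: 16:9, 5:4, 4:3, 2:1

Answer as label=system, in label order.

Ratios: P ≈ 1.259; Q ≈ 1.783; R ≈ 2.003; S ≈ 1.333.
Targets: 16:9 ≈ 1.778; 5:4 ≈ 1.250; 4:3 ≈ 1.333; 2:1 ≈ 2.000.

P=5:4, Q=16:9, R=2:1, S=4:3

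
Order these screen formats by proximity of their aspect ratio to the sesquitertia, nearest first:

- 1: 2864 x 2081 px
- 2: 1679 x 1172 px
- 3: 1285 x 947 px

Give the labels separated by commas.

3, 1, 2

Ratios: 1 = 2864 / 2081 ≈ 1.376; 2 = 1679 / 1172 ≈ 1.433; 3 = 1285 / 947 ≈ 1.357.
|Δ from 1.333|: 1 0.043; 2 0.100; 3 0.024.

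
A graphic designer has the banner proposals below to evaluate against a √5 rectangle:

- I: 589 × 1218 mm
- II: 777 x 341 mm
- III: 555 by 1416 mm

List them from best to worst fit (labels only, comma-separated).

II, I, III

Ratios: I = 1218 / 589 ≈ 2.068; II = 777 / 341 ≈ 2.279; III = 1416 / 555 ≈ 2.551.
|Δ from 2.236|: I 0.168; II 0.043; III 0.315.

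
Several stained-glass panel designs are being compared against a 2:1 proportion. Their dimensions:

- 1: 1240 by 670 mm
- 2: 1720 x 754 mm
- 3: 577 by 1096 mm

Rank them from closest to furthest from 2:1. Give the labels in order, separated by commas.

Ratios: 1 = 1240 / 670 ≈ 1.851; 2 = 1720 / 754 ≈ 2.281; 3 = 1096 / 577 ≈ 1.899.
|Δ from 2.000|: 1 0.149; 2 0.281; 3 0.101.

3, 1, 2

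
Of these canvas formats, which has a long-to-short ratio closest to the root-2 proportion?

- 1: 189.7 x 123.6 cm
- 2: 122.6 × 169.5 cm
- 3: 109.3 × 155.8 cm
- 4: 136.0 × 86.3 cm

3

Ratios (long/short): 1 ≈ 1.535; 2 ≈ 1.383; 3 ≈ 1.425; 4 ≈ 1.576.
root-2 ≈ 1.414; option 3 is nearest (Δ 0.011).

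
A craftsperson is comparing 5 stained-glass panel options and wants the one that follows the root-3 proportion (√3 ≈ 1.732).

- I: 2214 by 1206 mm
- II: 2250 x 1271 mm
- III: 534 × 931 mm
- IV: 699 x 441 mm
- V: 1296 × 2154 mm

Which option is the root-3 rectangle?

Target root-3 ≈ 1.732.
I: 1.836 (Δ0.104)  II: 1.770 (Δ0.038)  III: 1.743 (Δ0.011)  IV: 1.585 (Δ0.147)  V: 1.662 (Δ0.070)

III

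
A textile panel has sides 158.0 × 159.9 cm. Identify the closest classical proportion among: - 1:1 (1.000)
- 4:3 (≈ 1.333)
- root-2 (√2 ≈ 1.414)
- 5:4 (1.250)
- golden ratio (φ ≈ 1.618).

159.9/158.0 ≈ 1.012. Nearest candidates are 1:1 (1.000, off by 0.012) and 5:4 (1.250, off by 0.238).

1:1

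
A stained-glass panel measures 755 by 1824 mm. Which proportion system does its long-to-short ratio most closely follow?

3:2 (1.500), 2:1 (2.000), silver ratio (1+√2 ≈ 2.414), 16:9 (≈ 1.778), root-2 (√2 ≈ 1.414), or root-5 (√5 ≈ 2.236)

1824/755 ≈ 2.416. Nearest candidates are silver ratio (2.414, off by 0.002) and root-5 (2.236, off by 0.180).

silver ratio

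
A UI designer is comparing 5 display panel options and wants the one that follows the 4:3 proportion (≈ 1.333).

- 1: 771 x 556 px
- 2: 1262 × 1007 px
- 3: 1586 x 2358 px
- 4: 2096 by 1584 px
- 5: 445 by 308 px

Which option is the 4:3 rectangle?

Ratios (long/short): 1 ≈ 1.387; 2 ≈ 1.253; 3 ≈ 1.487; 4 ≈ 1.323; 5 ≈ 1.445.
4:3 ≈ 1.333; option 4 is nearest (Δ 0.010).

4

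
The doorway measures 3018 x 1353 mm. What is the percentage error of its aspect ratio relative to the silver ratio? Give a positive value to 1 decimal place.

7.6%

Ratio = 3018 / 1353 ≈ 2.2306.
Ideal silver ratio ≈ 2.4142. |2.2306 − 2.4142| / 2.4142 ≈ 7.61% → 7.6%.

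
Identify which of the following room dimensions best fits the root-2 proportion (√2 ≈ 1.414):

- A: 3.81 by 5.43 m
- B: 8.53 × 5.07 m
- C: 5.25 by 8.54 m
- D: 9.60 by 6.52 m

A

Target root-2 ≈ 1.414.
A: 1.425 (Δ0.011)  B: 1.682 (Δ0.268)  C: 1.627 (Δ0.213)  D: 1.472 (Δ0.058)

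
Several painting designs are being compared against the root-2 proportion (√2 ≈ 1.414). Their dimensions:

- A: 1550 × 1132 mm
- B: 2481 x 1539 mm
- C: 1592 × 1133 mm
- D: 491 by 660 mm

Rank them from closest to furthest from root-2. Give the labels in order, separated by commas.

C, A, D, B

A: 1550/1132 ≈ 1.369 → |1.369 − 1.414| = 0.045
B: 2481/1539 ≈ 1.612 → |1.612 − 1.414| = 0.198
C: 1592/1133 ≈ 1.405 → |1.405 − 1.414| = 0.009
D: 660/491 ≈ 1.344 → |1.344 − 1.414| = 0.070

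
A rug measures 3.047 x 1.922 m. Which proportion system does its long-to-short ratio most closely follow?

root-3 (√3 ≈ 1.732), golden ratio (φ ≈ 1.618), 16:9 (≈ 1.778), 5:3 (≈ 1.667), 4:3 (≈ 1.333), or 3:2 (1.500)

3.047/1.922 ≈ 1.585. Nearest candidates are golden ratio (1.618, off by 0.033) and 5:3 (1.667, off by 0.082).

golden ratio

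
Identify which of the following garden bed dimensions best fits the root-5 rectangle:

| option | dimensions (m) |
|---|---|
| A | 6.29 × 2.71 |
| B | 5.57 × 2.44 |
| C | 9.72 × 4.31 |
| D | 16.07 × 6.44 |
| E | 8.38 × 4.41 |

C

Ratios (long/short): A ≈ 2.321; B ≈ 2.283; C ≈ 2.255; D ≈ 2.495; E ≈ 1.900.
root-5 ≈ 2.236; option C is nearest (Δ 0.019).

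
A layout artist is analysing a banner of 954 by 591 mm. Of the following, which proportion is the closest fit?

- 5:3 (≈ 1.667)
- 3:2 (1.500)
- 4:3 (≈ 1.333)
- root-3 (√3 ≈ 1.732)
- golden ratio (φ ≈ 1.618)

954/591 ≈ 1.614. Nearest candidates are golden ratio (1.618, off by 0.004) and 5:3 (1.667, off by 0.053).

golden ratio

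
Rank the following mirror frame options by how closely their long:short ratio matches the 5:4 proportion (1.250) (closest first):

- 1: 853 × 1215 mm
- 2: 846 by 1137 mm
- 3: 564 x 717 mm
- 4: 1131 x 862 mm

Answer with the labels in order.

3, 4, 2, 1

Ratios: 1 = 1215 / 853 ≈ 1.424; 2 = 1137 / 846 ≈ 1.344; 3 = 717 / 564 ≈ 1.271; 4 = 1131 / 862 ≈ 1.312.
|Δ from 1.250|: 1 0.174; 2 0.094; 3 0.021; 4 0.062.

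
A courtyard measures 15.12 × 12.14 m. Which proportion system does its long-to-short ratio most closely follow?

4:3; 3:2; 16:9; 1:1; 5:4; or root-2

Ratio = 15.12 / 12.14 ≈ 1.245.
Distances: 4:3 1.333 (Δ 0.088); 3:2 1.500 (Δ 0.255); 16:9 1.778 (Δ 0.533); 1:1 1.000 (Δ 0.245); 5:4 1.250 (Δ 0.005); root-2 1.414 (Δ 0.169).

5:4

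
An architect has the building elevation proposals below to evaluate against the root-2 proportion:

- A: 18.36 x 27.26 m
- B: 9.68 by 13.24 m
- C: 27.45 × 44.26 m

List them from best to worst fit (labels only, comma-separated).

B, A, C

A: 27.26/18.36 ≈ 1.485 → |1.485 − 1.414| = 0.071
B: 13.24/9.68 ≈ 1.368 → |1.368 − 1.414| = 0.046
C: 44.26/27.45 ≈ 1.612 → |1.612 − 1.414| = 0.198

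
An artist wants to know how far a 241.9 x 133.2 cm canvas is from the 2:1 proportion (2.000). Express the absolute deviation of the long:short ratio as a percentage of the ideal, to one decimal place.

Ratio = 241.9 / 133.2 ≈ 1.8161.
Ideal 2:1 = 2.0000. |1.8161 − 2.0000| / 2.0000 ≈ 9.19% → 9.2%.

9.2%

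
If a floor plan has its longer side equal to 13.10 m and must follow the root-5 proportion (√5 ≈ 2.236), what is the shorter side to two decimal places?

5.86 m

root-5 ≈ 2.23607.
Shorter side = 13.10 ÷ 2.23607 ≈ 5.8585 → 5.86 m.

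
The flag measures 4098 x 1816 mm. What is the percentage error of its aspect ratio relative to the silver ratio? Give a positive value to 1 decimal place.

6.5%

Ratio = 4098 / 1816 ≈ 2.2566.
Ideal silver ratio ≈ 2.4142. |2.2566 − 2.4142| / 2.4142 ≈ 6.53% → 6.5%.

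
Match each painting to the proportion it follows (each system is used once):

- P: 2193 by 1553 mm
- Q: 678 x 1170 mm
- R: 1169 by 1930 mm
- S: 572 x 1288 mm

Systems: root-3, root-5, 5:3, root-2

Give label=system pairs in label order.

P = 2193/1553 ≈ 1.412 → root-2 (1.414)
Q = 1170/678 ≈ 1.726 → root-3 (1.732)
R = 1930/1169 ≈ 1.651 → 5:3 (1.667)
S = 1288/572 ≈ 2.252 → root-5 (2.236)

P=root-2, Q=root-3, R=5:3, S=root-5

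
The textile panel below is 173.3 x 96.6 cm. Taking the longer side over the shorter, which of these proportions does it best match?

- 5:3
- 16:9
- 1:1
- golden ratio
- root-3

173.3/96.6 ≈ 1.794. Nearest candidates are 16:9 (1.778, off by 0.016) and root-3 (1.732, off by 0.062).

16:9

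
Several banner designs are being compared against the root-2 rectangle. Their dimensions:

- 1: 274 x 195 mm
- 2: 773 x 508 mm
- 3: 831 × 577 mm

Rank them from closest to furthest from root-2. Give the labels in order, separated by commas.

1: 274/195 ≈ 1.405 → |1.405 − 1.414| = 0.009
2: 773/508 ≈ 1.522 → |1.522 − 1.414| = 0.108
3: 831/577 ≈ 1.440 → |1.440 − 1.414| = 0.026

1, 3, 2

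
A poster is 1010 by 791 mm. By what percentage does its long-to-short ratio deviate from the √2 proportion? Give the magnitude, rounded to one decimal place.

9.7%

Ratio = 1010 / 791 ≈ 1.2769.
Ideal root-2 ≈ 1.4142. |1.2769 − 1.4142| / 1.4142 ≈ 9.71% → 9.7%.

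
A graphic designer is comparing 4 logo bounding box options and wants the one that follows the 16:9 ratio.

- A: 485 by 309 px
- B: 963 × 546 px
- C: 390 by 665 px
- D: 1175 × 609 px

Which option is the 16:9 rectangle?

B

Ratios (long/short): A ≈ 1.570; B ≈ 1.764; C ≈ 1.705; D ≈ 1.929.
16:9 ≈ 1.778; option B is nearest (Δ 0.014).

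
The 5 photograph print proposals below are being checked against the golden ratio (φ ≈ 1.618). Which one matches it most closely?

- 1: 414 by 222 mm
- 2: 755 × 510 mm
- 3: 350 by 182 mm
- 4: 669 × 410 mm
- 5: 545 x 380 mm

4

Target golden ratio ≈ 1.618.
1: 1.865 (Δ0.247)  2: 1.480 (Δ0.138)  3: 1.923 (Δ0.305)  4: 1.632 (Δ0.014)  5: 1.434 (Δ0.184)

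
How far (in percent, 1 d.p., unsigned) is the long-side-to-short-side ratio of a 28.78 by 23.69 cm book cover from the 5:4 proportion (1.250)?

2.8%

Ratio = 28.78 / 23.69 ≈ 1.2149.
Ideal 5:4 = 1.2500. |1.2149 − 1.2500| / 1.2500 ≈ 2.81% → 2.8%.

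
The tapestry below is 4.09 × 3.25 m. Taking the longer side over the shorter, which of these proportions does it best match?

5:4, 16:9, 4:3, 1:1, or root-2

5:4

4.09/3.25 ≈ 1.258. Nearest candidates are 5:4 (1.250, off by 0.008) and 4:3 (1.333, off by 0.075).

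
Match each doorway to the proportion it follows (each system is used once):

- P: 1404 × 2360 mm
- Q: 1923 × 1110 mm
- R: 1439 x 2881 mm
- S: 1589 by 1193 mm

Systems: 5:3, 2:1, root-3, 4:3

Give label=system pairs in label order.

Ratios: P ≈ 1.681; Q ≈ 1.732; R ≈ 2.002; S ≈ 1.332.
Targets: 5:3 ≈ 1.667; 2:1 ≈ 2.000; root-3 ≈ 1.732; 4:3 ≈ 1.333.

P=5:3, Q=root-3, R=2:1, S=4:3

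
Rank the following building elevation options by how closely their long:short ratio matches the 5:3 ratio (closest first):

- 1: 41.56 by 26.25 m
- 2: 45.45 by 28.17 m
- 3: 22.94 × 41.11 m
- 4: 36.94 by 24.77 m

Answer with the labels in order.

Ratios: 1 = 41.56 / 26.25 ≈ 1.583; 2 = 45.45 / 28.17 ≈ 1.613; 3 = 41.11 / 22.94 ≈ 1.792; 4 = 36.94 / 24.77 ≈ 1.491.
|Δ from 1.667|: 1 0.084; 2 0.054; 3 0.125; 4 0.176.

2, 1, 3, 4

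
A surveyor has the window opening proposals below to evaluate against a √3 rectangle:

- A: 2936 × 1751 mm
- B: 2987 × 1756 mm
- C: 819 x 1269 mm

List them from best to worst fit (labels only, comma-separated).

B, A, C

Ratios: A = 2936 / 1751 ≈ 1.677; B = 2987 / 1756 ≈ 1.701; C = 1269 / 819 ≈ 1.549.
|Δ from 1.732|: A 0.055; B 0.031; C 0.183.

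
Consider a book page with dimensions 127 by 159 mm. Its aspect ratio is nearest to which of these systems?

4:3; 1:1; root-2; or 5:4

159/127 ≈ 1.252. Nearest candidates are 5:4 (1.250, off by 0.002) and 4:3 (1.333, off by 0.081).

5:4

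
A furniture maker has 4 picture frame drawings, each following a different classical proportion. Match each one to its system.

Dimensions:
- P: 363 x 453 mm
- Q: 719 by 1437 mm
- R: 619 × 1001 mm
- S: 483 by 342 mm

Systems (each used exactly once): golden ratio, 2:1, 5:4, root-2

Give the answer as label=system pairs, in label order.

Ratios: P ≈ 1.248; Q ≈ 1.999; R ≈ 1.617; S ≈ 1.412.
Targets: golden ratio ≈ 1.618; 2:1 ≈ 2.000; 5:4 ≈ 1.250; root-2 ≈ 1.414.

P=5:4, Q=2:1, R=golden ratio, S=root-2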